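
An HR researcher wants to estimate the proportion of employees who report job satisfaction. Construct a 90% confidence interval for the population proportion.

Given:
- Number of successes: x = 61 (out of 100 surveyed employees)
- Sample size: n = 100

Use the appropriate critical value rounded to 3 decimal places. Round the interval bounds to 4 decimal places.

Sample proportion: p̂ = 61/100 = 0.610000

Check conditions for normal approximation:
  np̂ = 61 ≥ 10 ✓
  n(1-p̂) = 39 ≥ 10 ✓

The sample is large enough, so use a z-interval (normal approximation) for the proportion.

For 90% confidence, z* = 1.645 (from standard normal table)

Standard error: SE = √(p̂(1-p̂)/n) = √(0.610000×0.390000/100) = 0.04877499

Margin of error: E = z* × SE = 1.645 × 0.04877499 = 0.080235

Z-interval: p̂ ± E = 0.610000 ± 0.080235 = (0.529765, 0.690235)

Rounded to 4 decimal places:

(0.5298, 0.6902)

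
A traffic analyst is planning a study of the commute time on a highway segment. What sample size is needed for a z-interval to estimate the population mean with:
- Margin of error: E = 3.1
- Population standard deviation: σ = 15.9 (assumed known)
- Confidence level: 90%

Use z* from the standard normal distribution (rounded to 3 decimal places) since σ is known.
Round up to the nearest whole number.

Using z* since population σ is known (z-interval formula).

For 90% confidence, z* = 1.645 (from standard normal table)

Sample size formula for z-interval: n = (z*σ/E)²

n = (1.645 × 15.9 / 3.1)²
  = (8.437258)²
  = 71.1873

Round up to the nearest whole number: n = 72

72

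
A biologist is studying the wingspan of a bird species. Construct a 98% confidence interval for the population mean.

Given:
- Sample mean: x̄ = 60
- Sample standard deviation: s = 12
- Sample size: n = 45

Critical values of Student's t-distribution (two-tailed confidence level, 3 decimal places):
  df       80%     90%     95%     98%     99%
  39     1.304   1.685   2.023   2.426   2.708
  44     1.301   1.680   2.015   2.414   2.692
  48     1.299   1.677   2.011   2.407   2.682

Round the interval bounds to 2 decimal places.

The population standard deviation σ is unknown (only the sample standard deviation s is given), so use a t-interval with df = n - 1 = 45 - 1 = 44.

For 98% confidence with df = 44, t* = 2.414 (from t-table)

Standard error: SE = s/√n = 12/√45 = 1.788854

Margin of error: E = t* × SE = 2.414 × 1.788854 = 4.3183

T-interval: x̄ ± E = 60 ± 4.3183 = (55.6817, 64.3183)

Rounded to 2 decimal places:

(55.68, 64.32)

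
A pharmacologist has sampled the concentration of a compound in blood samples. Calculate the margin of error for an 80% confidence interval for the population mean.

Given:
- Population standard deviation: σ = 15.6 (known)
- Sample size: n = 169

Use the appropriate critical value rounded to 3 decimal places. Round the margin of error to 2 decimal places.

The population standard deviation σ is known, so use the z-interval margin of error formula.

For 80% confidence, z* = 1.282 (from standard normal table)

Margin of error formula for z-interval: E = z* × σ/√n

E = 1.282 × 15.6/√169
  = 1.282 × 1.200000
  = 1.5384

Rounded to 2 decimal places:

1.54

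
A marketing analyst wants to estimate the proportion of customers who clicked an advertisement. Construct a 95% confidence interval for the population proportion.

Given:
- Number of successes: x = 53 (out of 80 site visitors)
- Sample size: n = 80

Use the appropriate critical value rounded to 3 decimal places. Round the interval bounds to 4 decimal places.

Sample proportion: p̂ = 53/80 = 0.662500

Check conditions for normal approximation:
  np̂ = 53 ≥ 10 ✓
  n(1-p̂) = 27 ≥ 10 ✓

The sample is large enough, so use a z-interval (normal approximation) for the proportion.

For 95% confidence, z* = 1.96 (from standard normal table)

Standard error: SE = √(p̂(1-p̂)/n) = √(0.662500×0.337500/80) = 0.05286702

Margin of error: E = z* × SE = 1.96 × 0.05286702 = 0.103619

Z-interval: p̂ ± E = 0.662500 ± 0.103619 = (0.558881, 0.766119)

Rounded to 4 decimal places:

(0.5589, 0.7661)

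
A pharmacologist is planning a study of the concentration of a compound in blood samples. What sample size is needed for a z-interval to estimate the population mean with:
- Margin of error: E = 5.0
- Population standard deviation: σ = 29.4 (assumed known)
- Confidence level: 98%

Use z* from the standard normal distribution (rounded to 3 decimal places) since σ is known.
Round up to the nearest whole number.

Using z* since population σ is known (z-interval formula).

For 98% confidence, z* = 2.326 (from standard normal table)

Sample size formula for z-interval: n = (z*σ/E)²

n = (2.326 × 29.4 / 5.0)²
  = (13.676880)²
  = 187.0570

Round up to the nearest whole number: n = 188

188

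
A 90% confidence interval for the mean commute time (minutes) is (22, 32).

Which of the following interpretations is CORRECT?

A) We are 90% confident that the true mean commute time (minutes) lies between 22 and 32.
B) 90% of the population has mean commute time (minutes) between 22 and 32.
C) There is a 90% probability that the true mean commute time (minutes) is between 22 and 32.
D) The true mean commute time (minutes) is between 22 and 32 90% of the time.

A confidence interval represents our confidence in the procedure, not a probability statement about the parameter.

Key concept: If we repeated this sampling process many times and computed a 90% CI each time, about 90% of those intervals would contain the true population parameter.

For this specific interval (22, 32):
- Midpoint (point estimate): 27
- Margin of error: 5

The correct interpretation is the one stating confidence that the true parameter lies in the interval — option A.

A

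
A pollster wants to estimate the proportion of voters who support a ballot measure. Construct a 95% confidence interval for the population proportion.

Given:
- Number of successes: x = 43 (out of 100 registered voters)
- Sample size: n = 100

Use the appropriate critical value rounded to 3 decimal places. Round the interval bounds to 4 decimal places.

Sample proportion: p̂ = 43/100 = 0.430000

Check conditions for normal approximation:
  np̂ = 43 ≥ 10 ✓
  n(1-p̂) = 57 ≥ 10 ✓

The sample is large enough, so use a z-interval (normal approximation) for the proportion.

For 95% confidence, z* = 1.96 (from standard normal table)

Standard error: SE = √(p̂(1-p̂)/n) = √(0.430000×0.570000/100) = 0.04950758

Margin of error: E = z* × SE = 1.96 × 0.04950758 = 0.097035

Z-interval: p̂ ± E = 0.430000 ± 0.097035 = (0.332965, 0.527035)

Rounded to 4 decimal places:

(0.3330, 0.5270)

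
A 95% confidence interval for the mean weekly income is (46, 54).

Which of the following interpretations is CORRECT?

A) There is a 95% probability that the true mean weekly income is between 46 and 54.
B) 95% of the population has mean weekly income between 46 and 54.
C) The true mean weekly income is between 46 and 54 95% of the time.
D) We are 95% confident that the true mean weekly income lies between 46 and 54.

A confidence interval represents our confidence in the procedure, not a probability statement about the parameter.

Key concept: If we repeated this sampling process many times and computed a 95% CI each time, about 95% of those intervals would contain the true population parameter.

For this specific interval (46, 54):
- Midpoint (point estimate): 50
- Margin of error: 4

The correct interpretation is the one stating confidence that the true parameter lies in the interval — option D.

D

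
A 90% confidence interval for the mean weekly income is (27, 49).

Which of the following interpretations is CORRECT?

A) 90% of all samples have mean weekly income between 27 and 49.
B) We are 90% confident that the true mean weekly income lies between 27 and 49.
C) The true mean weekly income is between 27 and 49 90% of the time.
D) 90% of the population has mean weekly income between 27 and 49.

A confidence interval represents our confidence in the procedure, not a probability statement about the parameter.

Key concept: If we repeated this sampling process many times and computed a 90% CI each time, about 90% of those intervals would contain the true population parameter.

For this specific interval (27, 49):
- Midpoint (point estimate): 38
- Margin of error: 11

The correct interpretation is the one stating confidence that the true parameter lies in the interval — option B.

B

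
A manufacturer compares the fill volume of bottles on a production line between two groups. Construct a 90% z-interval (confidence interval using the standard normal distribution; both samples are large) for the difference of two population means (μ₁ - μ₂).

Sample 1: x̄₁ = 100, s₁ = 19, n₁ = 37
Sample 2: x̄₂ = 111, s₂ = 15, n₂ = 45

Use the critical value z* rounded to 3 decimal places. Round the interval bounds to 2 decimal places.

Both samples are large (n₁ = 37 ≥ 30, n₂ = 45 ≥ 30), so a z-interval for the difference of means applies.

Point estimate: x̄₁ - x̄₂ = 100 - 111 = -11

Standard error: SE = √(s₁²/n₁ + s₂²/n₂)
= √(19²/37 + 15²/45)
= √(9.756757 + 5.000000)
= 3.841452

For 90% confidence, z* = 1.645 (from standard normal table)
Margin of error: E = z* × SE = 1.645 × 3.841452 = 6.3192

Z-interval: (x̄₁ - x̄₂) ± E = -11 ± 6.3192 = (-17.3192, -4.6808)

Rounded to 2 decimal places:

(-17.32, -4.68)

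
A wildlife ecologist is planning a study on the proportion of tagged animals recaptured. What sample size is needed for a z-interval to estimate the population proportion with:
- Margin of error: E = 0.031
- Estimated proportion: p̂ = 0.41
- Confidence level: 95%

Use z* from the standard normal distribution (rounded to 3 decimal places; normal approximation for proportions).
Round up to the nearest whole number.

Using z* for proportion z-interval (normal approximation).

For 95% confidence, z* = 1.96 (from standard normal table)

Sample size formula for proportion z-interval: n = z*²p̂(1-p̂)/E²

n = 1.96² × 0.41 × 0.59 / 0.031²
  = 3.8416 × 0.2419 / 0.000961
  = 966.9959

Round up to the nearest whole number: n = 967

967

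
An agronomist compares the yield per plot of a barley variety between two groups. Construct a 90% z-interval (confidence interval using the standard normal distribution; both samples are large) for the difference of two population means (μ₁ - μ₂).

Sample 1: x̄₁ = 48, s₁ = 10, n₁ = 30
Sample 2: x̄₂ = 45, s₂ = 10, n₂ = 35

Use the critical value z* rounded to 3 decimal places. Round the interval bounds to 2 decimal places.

Both samples are large (n₁ = 30 ≥ 30, n₂ = 35 ≥ 30), so a z-interval for the difference of means applies.

Point estimate: x̄₁ - x̄₂ = 48 - 45 = 3

Standard error: SE = √(s₁²/n₁ + s₂²/n₂)
= √(10²/30 + 10²/35)
= √(3.333333 + 2.857143)
= 2.488067

For 90% confidence, z* = 1.645 (from standard normal table)
Margin of error: E = z* × SE = 1.645 × 2.488067 = 4.0929

Z-interval: (x̄₁ - x̄₂) ± E = 3 ± 4.0929 = (-1.0929, 7.0929)

Rounded to 2 decimal places:

(-1.09, 7.09)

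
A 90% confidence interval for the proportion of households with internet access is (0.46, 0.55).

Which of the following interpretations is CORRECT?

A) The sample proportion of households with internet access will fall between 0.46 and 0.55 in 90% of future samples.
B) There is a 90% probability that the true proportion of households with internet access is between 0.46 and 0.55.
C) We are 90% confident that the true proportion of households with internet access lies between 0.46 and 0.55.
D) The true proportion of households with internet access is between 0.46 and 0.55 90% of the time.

A confidence interval represents our confidence in the procedure, not a probability statement about the parameter.

Key concept: If we repeated this sampling process many times and computed a 90% CI each time, about 90% of those intervals would contain the true population parameter.

For this specific interval (0.46, 0.55):
- Midpoint (point estimate): 0.505
- Margin of error: 0.045

The correct interpretation is the one stating confidence that the true parameter lies in the interval — option C.

C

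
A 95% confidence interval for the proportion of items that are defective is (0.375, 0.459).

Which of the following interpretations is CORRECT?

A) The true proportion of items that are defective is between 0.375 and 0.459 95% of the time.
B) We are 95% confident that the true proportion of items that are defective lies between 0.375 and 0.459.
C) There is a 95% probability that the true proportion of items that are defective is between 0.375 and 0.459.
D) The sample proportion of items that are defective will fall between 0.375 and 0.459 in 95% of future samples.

A confidence interval represents our confidence in the procedure, not a probability statement about the parameter.

Key concept: If we repeated this sampling process many times and computed a 95% CI each time, about 95% of those intervals would contain the true population parameter.

For this specific interval (0.375, 0.459):
- Midpoint (point estimate): 0.417
- Margin of error: 0.042

The correct interpretation is the one stating confidence that the true parameter lies in the interval — option B.

B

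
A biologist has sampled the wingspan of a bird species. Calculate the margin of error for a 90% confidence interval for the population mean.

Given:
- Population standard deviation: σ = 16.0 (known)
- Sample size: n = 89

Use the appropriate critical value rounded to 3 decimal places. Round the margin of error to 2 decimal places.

The population standard deviation σ is known, so use the z-interval margin of error formula.

For 90% confidence, z* = 1.645 (from standard normal table)

Margin of error formula for z-interval: E = z* × σ/√n

E = 1.645 × 16.0/√89
  = 1.645 × 1.695997
  = 2.7899

Rounded to 2 decimal places:

2.79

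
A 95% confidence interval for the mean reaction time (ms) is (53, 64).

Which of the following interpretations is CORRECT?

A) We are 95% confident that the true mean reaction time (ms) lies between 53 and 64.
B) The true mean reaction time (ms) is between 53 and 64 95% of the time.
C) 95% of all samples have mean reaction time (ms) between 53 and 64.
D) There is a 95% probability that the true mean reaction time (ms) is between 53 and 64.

A confidence interval represents our confidence in the procedure, not a probability statement about the parameter.

Key concept: If we repeated this sampling process many times and computed a 95% CI each time, about 95% of those intervals would contain the true population parameter.

For this specific interval (53, 64):
- Midpoint (point estimate): 58.5
- Margin of error: 5.5

The correct interpretation is the one stating confidence that the true parameter lies in the interval — option A.

A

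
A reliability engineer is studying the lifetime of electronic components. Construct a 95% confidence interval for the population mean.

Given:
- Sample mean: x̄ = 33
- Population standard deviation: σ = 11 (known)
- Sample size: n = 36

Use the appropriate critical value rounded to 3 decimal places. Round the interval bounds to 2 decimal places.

The population standard deviation σ is known, so use a z-interval (standard normal critical value).

For 95% confidence, z* = 1.96 (from standard normal table)

Standard error: SE = σ/√n = 11/√36 = 1.833333

Margin of error: E = z* × SE = 1.96 × 1.833333 = 3.5933

Z-interval: x̄ ± E = 33 ± 3.5933 = (29.4067, 36.5933)

Rounded to 2 decimal places:

(29.41, 36.59)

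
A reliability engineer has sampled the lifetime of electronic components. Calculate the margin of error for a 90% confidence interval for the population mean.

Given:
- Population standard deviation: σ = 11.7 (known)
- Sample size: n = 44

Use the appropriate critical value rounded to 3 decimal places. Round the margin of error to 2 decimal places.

The population standard deviation σ is known, so use the z-interval margin of error formula.

For 90% confidence, z* = 1.645 (from standard normal table)

Margin of error formula for z-interval: E = z* × σ/√n

E = 1.645 × 11.7/√44
  = 1.645 × 1.763841
  = 2.9015

Rounded to 2 decimal places:

2.90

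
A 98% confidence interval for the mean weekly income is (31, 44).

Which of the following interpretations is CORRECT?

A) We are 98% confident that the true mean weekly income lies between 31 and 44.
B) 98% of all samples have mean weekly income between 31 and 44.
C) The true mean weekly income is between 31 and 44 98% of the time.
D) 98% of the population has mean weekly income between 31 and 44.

A confidence interval represents our confidence in the procedure, not a probability statement about the parameter.

Key concept: If we repeated this sampling process many times and computed a 98% CI each time, about 98% of those intervals would contain the true population parameter.

For this specific interval (31, 44):
- Midpoint (point estimate): 37.5
- Margin of error: 6.5

The correct interpretation is the one stating confidence that the true parameter lies in the interval — option A.

A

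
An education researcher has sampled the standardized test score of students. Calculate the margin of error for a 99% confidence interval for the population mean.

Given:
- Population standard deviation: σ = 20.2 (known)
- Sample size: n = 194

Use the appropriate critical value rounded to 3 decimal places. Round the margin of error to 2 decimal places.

The population standard deviation σ is known, so use the z-interval margin of error formula.

For 99% confidence, z* = 2.576 (from standard normal table)

Margin of error formula for z-interval: E = z* × σ/√n

E = 2.576 × 20.2/√194
  = 2.576 × 1.450275
  = 3.7359

Rounded to 2 decimal places:

3.74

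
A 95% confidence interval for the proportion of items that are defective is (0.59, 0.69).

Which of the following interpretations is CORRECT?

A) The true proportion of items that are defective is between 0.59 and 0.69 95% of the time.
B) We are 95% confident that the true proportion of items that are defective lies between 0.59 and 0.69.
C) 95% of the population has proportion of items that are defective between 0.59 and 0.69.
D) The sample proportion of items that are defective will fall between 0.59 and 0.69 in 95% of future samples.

A confidence interval represents our confidence in the procedure, not a probability statement about the parameter.

Key concept: If we repeated this sampling process many times and computed a 95% CI each time, about 95% of those intervals would contain the true population parameter.

For this specific interval (0.59, 0.69):
- Midpoint (point estimate): 0.64
- Margin of error: 0.05

The correct interpretation is the one stating confidence that the true parameter lies in the interval — option B.

B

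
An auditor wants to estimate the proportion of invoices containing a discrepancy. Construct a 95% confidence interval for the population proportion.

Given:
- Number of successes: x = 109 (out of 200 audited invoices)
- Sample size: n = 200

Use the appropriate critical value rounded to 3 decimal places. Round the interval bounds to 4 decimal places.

Sample proportion: p̂ = 109/200 = 0.545000

Check conditions for normal approximation:
  np̂ = 109 ≥ 10 ✓
  n(1-p̂) = 91 ≥ 10 ✓

The sample is large enough, so use a z-interval (normal approximation) for the proportion.

For 95% confidence, z* = 1.96 (from standard normal table)

Standard error: SE = √(p̂(1-p̂)/n) = √(0.545000×0.455000/200) = 0.03521186

Margin of error: E = z* × SE = 1.96 × 0.03521186 = 0.069015

Z-interval: p̂ ± E = 0.545000 ± 0.069015 = (0.475985, 0.614015)

Rounded to 4 decimal places:

(0.4760, 0.6140)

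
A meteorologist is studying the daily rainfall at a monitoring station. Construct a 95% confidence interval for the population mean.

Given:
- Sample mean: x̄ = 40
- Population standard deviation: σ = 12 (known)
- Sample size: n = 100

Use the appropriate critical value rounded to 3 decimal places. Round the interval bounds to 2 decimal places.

The population standard deviation σ is known, so use a z-interval (standard normal critical value).

For 95% confidence, z* = 1.96 (from standard normal table)

Standard error: SE = σ/√n = 12/√100 = 1.200000

Margin of error: E = z* × SE = 1.96 × 1.200000 = 2.3520

Z-interval: x̄ ± E = 40 ± 2.3520 = (37.6480, 42.3520)

Rounded to 2 decimal places:

(37.65, 42.35)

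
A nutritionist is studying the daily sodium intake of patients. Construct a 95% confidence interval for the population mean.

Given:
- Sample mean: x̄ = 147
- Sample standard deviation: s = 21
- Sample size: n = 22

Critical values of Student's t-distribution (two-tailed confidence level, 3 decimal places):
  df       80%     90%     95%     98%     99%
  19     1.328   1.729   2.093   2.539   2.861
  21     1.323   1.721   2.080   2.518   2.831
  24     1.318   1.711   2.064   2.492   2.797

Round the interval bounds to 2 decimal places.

The population standard deviation σ is unknown (only the sample standard deviation s is given), so use a t-interval with df = n - 1 = 22 - 1 = 21.

For 95% confidence with df = 21, t* = 2.080 (from t-table)

Standard error: SE = s/√n = 21/√22 = 4.477215

Margin of error: E = t* × SE = 2.080 × 4.477215 = 9.3126

T-interval: x̄ ± E = 147 ± 9.3126 = (137.6874, 156.3126)

Rounded to 2 decimal places:

(137.69, 156.31)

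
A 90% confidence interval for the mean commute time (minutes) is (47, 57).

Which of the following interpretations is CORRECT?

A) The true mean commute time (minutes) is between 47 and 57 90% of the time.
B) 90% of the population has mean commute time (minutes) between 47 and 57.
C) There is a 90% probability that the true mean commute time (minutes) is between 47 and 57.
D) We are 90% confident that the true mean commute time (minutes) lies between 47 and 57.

A confidence interval represents our confidence in the procedure, not a probability statement about the parameter.

Key concept: If we repeated this sampling process many times and computed a 90% CI each time, about 90% of those intervals would contain the true population parameter.

For this specific interval (47, 57):
- Midpoint (point estimate): 52
- Margin of error: 5

The correct interpretation is the one stating confidence that the true parameter lies in the interval — option D.

D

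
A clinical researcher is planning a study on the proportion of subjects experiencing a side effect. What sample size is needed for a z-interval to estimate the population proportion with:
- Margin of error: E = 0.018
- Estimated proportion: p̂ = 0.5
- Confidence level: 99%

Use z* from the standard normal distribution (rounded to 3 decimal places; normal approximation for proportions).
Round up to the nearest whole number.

Using z* for proportion z-interval (normal approximation).

For 99% confidence, z* = 2.576 (from standard normal table)

Sample size formula for proportion z-interval: n = z*²p̂(1-p̂)/E²

n = 2.576² × 0.5 × 0.5 / 0.018²
  = 6.635776 × 0.25 / 0.000324
  = 5120.1975

Round up to the nearest whole number: n = 5121

5121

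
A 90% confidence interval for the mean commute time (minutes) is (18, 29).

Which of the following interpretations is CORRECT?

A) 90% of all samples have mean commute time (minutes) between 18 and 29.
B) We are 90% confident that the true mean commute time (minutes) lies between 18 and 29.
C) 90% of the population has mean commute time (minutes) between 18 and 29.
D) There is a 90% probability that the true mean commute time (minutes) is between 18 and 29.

A confidence interval represents our confidence in the procedure, not a probability statement about the parameter.

Key concept: If we repeated this sampling process many times and computed a 90% CI each time, about 90% of those intervals would contain the true population parameter.

For this specific interval (18, 29):
- Midpoint (point estimate): 23.5
- Margin of error: 5.5

The correct interpretation is the one stating confidence that the true parameter lies in the interval — option B.

B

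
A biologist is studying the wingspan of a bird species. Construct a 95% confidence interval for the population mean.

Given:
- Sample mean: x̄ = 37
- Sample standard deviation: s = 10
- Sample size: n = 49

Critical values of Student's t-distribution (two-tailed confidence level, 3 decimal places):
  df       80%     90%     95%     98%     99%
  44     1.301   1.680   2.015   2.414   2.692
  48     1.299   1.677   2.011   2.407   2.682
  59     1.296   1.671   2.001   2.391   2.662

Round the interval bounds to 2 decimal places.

The population standard deviation σ is unknown (only the sample standard deviation s is given), so use a t-interval with df = n - 1 = 49 - 1 = 48.

For 95% confidence with df = 48, t* = 2.011 (from t-table)

Standard error: SE = s/√n = 10/√49 = 1.428571

Margin of error: E = t* × SE = 2.011 × 1.428571 = 2.8729

T-interval: x̄ ± E = 37 ± 2.8729 = (34.1271, 39.8729)

Rounded to 2 decimal places:

(34.13, 39.87)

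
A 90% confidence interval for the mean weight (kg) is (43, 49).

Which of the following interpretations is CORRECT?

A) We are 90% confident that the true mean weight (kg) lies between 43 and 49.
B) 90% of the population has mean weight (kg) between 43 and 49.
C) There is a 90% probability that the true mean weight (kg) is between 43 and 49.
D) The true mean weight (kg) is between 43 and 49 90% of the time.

A confidence interval represents our confidence in the procedure, not a probability statement about the parameter.

Key concept: If we repeated this sampling process many times and computed a 90% CI each time, about 90% of those intervals would contain the true population parameter.

For this specific interval (43, 49):
- Midpoint (point estimate): 46
- Margin of error: 3

The correct interpretation is the one stating confidence that the true parameter lies in the interval — option A.

A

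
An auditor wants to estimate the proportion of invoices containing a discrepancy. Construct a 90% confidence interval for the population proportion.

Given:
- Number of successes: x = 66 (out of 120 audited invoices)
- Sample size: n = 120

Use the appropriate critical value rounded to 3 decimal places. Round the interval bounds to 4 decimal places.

Sample proportion: p̂ = 66/120 = 0.550000

Check conditions for normal approximation:
  np̂ = 66 ≥ 10 ✓
  n(1-p̂) = 54 ≥ 10 ✓

The sample is large enough, so use a z-interval (normal approximation) for the proportion.

For 90% confidence, z* = 1.645 (from standard normal table)

Standard error: SE = √(p̂(1-p̂)/n) = √(0.550000×0.450000/120) = 0.04541476

Margin of error: E = z* × SE = 1.645 × 0.04541476 = 0.074707

Z-interval: p̂ ± E = 0.550000 ± 0.074707 = (0.475293, 0.624707)

Rounded to 4 decimal places:

(0.4753, 0.6247)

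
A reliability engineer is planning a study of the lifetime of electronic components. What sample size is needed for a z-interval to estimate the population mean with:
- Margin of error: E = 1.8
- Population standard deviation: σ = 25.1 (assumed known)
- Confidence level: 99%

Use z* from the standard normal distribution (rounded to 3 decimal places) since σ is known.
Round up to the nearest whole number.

Using z* since population σ is known (z-interval formula).

For 99% confidence, z* = 2.576 (from standard normal table)

Sample size formula for z-interval: n = (z*σ/E)²

n = (2.576 × 25.1 / 1.8)²
  = (35.920889)²
  = 1290.3103

Round up to the nearest whole number: n = 1291

1291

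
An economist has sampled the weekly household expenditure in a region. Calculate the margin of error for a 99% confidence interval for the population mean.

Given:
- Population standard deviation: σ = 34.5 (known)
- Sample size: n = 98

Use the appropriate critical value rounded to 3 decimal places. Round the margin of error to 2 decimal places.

The population standard deviation σ is known, so use the z-interval margin of error formula.

For 99% confidence, z* = 2.576 (from standard normal table)

Margin of error formula for z-interval: E = z* × σ/√n

E = 2.576 × 34.5/√98
  = 2.576 × 3.485026
  = 8.9774

Rounded to 2 decimal places:

8.98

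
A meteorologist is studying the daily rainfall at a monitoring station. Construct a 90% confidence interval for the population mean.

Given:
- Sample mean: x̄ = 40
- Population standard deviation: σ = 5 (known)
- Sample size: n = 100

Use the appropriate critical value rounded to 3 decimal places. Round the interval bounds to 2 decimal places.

The population standard deviation σ is known, so use a z-interval (standard normal critical value).

For 90% confidence, z* = 1.645 (from standard normal table)

Standard error: SE = σ/√n = 5/√100 = 0.500000

Margin of error: E = z* × SE = 1.645 × 0.500000 = 0.8225

Z-interval: x̄ ± E = 40 ± 0.8225 = (39.1775, 40.8225)

Rounded to 2 decimal places:

(39.18, 40.82)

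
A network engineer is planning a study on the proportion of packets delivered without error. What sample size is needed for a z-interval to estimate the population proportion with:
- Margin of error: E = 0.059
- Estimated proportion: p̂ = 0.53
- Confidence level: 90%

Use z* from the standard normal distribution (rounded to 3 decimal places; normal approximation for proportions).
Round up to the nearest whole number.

Using z* for proportion z-interval (normal approximation).

For 90% confidence, z* = 1.645 (from standard normal table)

Sample size formula for proportion z-interval: n = z*²p̂(1-p̂)/E²

n = 1.645² × 0.53 × 0.47 / 0.059²
  = 2.706025 × 0.2491 / 0.003481
  = 193.6429

Round up to the nearest whole number: n = 194

194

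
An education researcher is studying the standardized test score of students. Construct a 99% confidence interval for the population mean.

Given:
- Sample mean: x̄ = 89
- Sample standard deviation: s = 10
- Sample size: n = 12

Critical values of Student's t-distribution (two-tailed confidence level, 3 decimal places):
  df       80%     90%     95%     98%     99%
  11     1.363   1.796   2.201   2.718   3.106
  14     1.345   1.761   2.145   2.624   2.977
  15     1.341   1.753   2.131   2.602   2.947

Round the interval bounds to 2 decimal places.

The population standard deviation σ is unknown (only the sample standard deviation s is given), so use a t-interval with df = n - 1 = 12 - 1 = 11.

For 99% confidence with df = 11, t* = 3.106 (from t-table)

Standard error: SE = s/√n = 10/√12 = 2.886751

Margin of error: E = t* × SE = 3.106 × 2.886751 = 8.9662

T-interval: x̄ ± E = 89 ± 8.9662 = (80.0338, 97.9662)

Rounded to 2 decimal places:

(80.03, 97.97)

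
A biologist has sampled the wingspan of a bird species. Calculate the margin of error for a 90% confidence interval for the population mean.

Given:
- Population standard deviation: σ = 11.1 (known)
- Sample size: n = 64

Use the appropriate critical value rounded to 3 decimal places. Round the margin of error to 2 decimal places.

The population standard deviation σ is known, so use the z-interval margin of error formula.

For 90% confidence, z* = 1.645 (from standard normal table)

Margin of error formula for z-interval: E = z* × σ/√n

E = 1.645 × 11.1/√64
  = 1.645 × 1.387500
  = 2.2824

Rounded to 2 decimal places:

2.28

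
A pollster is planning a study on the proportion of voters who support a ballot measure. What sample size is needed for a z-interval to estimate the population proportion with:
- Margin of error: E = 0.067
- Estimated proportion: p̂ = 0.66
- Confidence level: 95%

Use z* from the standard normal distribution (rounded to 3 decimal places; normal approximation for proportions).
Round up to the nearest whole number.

Using z* for proportion z-interval (normal approximation).

For 95% confidence, z* = 1.96 (from standard normal table)

Sample size formula for proportion z-interval: n = z*²p̂(1-p̂)/E²

n = 1.96² × 0.66 × 0.34 / 0.067²
  = 3.8416 × 0.2244 / 0.004489
  = 192.0372

Round up to the nearest whole number: n = 193

193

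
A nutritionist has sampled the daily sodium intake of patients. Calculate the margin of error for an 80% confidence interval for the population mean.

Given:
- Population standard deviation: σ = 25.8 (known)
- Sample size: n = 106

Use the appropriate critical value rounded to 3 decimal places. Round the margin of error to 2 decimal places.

The population standard deviation σ is known, so use the z-interval margin of error formula.

For 80% confidence, z* = 1.282 (from standard normal table)

Margin of error formula for z-interval: E = z* × σ/√n

E = 1.282 × 25.8/√106
  = 1.282 × 2.505918
  = 3.2126

Rounded to 2 decimal places:

3.21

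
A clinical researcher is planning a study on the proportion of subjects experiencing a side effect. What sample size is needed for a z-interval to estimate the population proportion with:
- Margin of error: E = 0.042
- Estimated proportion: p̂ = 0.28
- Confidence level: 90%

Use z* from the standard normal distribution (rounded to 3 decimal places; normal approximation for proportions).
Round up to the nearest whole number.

Using z* for proportion z-interval (normal approximation).

For 90% confidence, z* = 1.645 (from standard normal table)

Sample size formula for proportion z-interval: n = z*²p̂(1-p̂)/E²

n = 1.645² × 0.28 × 0.72 / 0.042²
  = 2.706025 × 0.2016 / 0.001764
  = 309.2600

Round up to the nearest whole number: n = 310

310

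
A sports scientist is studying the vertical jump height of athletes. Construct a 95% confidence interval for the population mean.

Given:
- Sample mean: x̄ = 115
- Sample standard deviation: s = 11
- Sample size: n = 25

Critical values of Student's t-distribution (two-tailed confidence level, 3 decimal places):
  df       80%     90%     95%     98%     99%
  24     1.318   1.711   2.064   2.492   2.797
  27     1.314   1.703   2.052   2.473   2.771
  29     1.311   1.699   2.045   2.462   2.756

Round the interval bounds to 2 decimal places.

The population standard deviation σ is unknown (only the sample standard deviation s is given), so use a t-interval with df = n - 1 = 25 - 1 = 24.

For 95% confidence with df = 24, t* = 2.064 (from t-table)

Standard error: SE = s/√n = 11/√25 = 2.200000

Margin of error: E = t* × SE = 2.064 × 2.200000 = 4.5408

T-interval: x̄ ± E = 115 ± 4.5408 = (110.4592, 119.5408)

Rounded to 2 decimal places:

(110.46, 119.54)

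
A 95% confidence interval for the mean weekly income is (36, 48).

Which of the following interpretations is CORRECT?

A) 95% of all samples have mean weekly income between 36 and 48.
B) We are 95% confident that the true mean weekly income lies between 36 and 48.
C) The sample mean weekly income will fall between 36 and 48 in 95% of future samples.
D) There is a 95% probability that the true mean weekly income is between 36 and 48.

A confidence interval represents our confidence in the procedure, not a probability statement about the parameter.

Key concept: If we repeated this sampling process many times and computed a 95% CI each time, about 95% of those intervals would contain the true population parameter.

For this specific interval (36, 48):
- Midpoint (point estimate): 42
- Margin of error: 6

The correct interpretation is the one stating confidence that the true parameter lies in the interval — option B.

B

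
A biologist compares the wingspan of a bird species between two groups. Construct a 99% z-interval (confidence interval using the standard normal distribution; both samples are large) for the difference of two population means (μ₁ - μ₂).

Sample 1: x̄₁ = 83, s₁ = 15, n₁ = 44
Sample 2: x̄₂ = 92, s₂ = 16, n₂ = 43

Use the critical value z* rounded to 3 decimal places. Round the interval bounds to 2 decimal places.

Both samples are large (n₁ = 44 ≥ 30, n₂ = 43 ≥ 30), so a z-interval for the difference of means applies.

Point estimate: x̄₁ - x̄₂ = 83 - 92 = -9

Standard error: SE = √(s₁²/n₁ + s₂²/n₂)
= √(15²/44 + 16²/43)
= √(5.113636 + 5.953488)
= 3.326729

For 99% confidence, z* = 2.576 (from standard normal table)
Margin of error: E = z* × SE = 2.576 × 3.326729 = 8.5697

Z-interval: (x̄₁ - x̄₂) ± E = -9 ± 8.5697 = (-17.5697, -0.4303)

Rounded to 2 decimal places:

(-17.57, -0.43)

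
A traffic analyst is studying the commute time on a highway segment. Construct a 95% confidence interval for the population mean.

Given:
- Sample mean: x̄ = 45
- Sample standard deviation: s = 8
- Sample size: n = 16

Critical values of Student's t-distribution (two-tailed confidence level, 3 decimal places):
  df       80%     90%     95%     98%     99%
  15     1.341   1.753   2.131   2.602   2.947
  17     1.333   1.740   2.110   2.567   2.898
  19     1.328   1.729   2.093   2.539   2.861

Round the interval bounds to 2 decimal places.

The population standard deviation σ is unknown (only the sample standard deviation s is given), so use a t-interval with df = n - 1 = 16 - 1 = 15.

For 95% confidence with df = 15, t* = 2.131 (from t-table)

Standard error: SE = s/√n = 8/√16 = 2.000000

Margin of error: E = t* × SE = 2.131 × 2.000000 = 4.2620

T-interval: x̄ ± E = 45 ± 4.2620 = (40.7380, 49.2620)

Rounded to 2 decimal places:

(40.74, 49.26)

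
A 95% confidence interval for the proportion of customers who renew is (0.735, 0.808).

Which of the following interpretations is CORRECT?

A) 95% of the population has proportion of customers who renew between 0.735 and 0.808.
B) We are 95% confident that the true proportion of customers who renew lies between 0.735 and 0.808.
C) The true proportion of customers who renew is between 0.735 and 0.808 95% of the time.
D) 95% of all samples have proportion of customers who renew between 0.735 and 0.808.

A confidence interval represents our confidence in the procedure, not a probability statement about the parameter.

Key concept: If we repeated this sampling process many times and computed a 95% CI each time, about 95% of those intervals would contain the true population parameter.

For this specific interval (0.735, 0.808):
- Midpoint (point estimate): 0.7715
- Margin of error: 0.0365

The correct interpretation is the one stating confidence that the true parameter lies in the interval — option B.

B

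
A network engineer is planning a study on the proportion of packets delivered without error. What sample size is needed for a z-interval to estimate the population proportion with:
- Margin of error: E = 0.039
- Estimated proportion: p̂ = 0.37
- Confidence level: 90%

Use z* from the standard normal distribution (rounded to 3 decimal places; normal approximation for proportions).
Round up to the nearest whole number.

Using z* for proportion z-interval (normal approximation).

For 90% confidence, z* = 1.645 (from standard normal table)

Sample size formula for proportion z-interval: n = z*²p̂(1-p̂)/E²

n = 1.645² × 0.37 × 0.63 / 0.039²
  = 2.706025 × 0.2331 / 0.001521
  = 414.7103

Round up to the nearest whole number: n = 415

415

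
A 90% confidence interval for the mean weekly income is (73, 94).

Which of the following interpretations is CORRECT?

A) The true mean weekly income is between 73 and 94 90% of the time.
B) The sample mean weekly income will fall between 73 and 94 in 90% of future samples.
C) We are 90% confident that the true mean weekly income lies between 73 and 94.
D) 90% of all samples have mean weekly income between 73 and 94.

A confidence interval represents our confidence in the procedure, not a probability statement about the parameter.

Key concept: If we repeated this sampling process many times and computed a 90% CI each time, about 90% of those intervals would contain the true population parameter.

For this specific interval (73, 94):
- Midpoint (point estimate): 83.5
- Margin of error: 10.5

The correct interpretation is the one stating confidence that the true parameter lies in the interval — option C.

C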